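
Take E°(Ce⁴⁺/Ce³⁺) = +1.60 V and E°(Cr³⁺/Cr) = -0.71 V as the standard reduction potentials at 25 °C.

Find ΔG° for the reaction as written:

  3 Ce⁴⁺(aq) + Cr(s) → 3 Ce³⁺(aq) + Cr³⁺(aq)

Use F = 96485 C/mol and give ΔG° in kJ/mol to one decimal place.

As written, Ce⁴⁺/Ce³⁺ is reduced (cathode) and Cr³⁺/Cr is oxidised (anode), so E°cell = (+1.60) − (-0.71) = +2.31 V.
Balancing electrons gives n = 3.
ΔG° = −nFE° = −(3)(96485)(+2.31) = -668,641 J = -668.6 kJ/mol.

-668.6 kJ/mol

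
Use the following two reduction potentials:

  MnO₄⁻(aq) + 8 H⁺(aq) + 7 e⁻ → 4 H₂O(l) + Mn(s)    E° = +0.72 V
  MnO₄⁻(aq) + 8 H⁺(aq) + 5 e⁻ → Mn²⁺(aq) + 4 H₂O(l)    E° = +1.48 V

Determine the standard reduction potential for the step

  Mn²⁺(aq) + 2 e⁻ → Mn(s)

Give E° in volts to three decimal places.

-1.180 V

Sequential free energies add, so n₃E°₃ = n₁E°₁ + n₂E°₂.
With n₃ = 7, and the known step contributing 5×(+1.48) V, the unknown satisfies 2·E° = 7×(+0.72) − 5×(+1.48) = -2.360.
E° = -2.360 / 2 = -1.180 V.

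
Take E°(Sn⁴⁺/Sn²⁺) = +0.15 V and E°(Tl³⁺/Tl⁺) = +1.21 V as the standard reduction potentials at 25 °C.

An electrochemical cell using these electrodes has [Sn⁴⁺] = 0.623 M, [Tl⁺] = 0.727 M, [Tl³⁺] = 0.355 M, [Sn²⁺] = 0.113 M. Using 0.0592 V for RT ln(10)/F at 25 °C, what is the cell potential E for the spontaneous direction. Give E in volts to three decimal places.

+1.029 V

Tl³⁺/Tl⁺ is the cathode (higher E°), Sn⁴⁺/Sn²⁺ the anode: E°cell = +1.21 − (+0.15) = +1.06 V, n = 2.
Overall: Tl³⁺(aq) + Sn²⁺(aq) → Tl⁺(aq) + Sn⁴⁺(aq)
Q = [Tl⁺]·[Sn⁴⁺] / ([Tl³⁺]·[Sn²⁺]); log Q = 1.053.
E = E° − (0.0592/n) log Q = +1.06 − (0.0592/2)(1.053) = +1.029 V.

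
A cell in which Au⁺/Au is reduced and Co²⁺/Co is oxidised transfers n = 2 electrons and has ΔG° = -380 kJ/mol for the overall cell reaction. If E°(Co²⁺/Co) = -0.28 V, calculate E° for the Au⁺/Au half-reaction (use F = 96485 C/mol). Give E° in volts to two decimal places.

+1.69 V

E°cell = −ΔG°/(nF) = −(-380×10³)/((2)(96485)) = +1.969 V.
Since Au⁺/Au is the cathode and Co²⁺/Co the anode, E°cell = E°(Au⁺/Au) − E°(Co²⁺/Co).
So E°(Au⁺/Au) = E°cell + E°(Co²⁺/Co) = +1.969 + (-0.28) = +1.69 V.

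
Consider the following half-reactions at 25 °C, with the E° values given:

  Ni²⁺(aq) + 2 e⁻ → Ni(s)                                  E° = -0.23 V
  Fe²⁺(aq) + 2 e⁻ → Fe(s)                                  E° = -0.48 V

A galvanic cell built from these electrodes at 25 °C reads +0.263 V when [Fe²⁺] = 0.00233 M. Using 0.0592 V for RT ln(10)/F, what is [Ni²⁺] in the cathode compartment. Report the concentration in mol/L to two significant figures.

Ni²⁺/Ni is the cathode, Fe²⁺/Fe the anode: E°cell = +0.25 V, n = 2.
Overall reaction: Ni²⁺(aq) + Fe(s) → Ni(s) + Fe²⁺(aq); Q = [Fe²⁺]^1/[Ni²⁺]^1.
From E = E° − (0.0592/n) log Q: log Q = (E° − E)·n/0.0592 = (+0.25 − (+0.263))·2/0.0592 = -0.4392.
So 1·log[Ni²⁺] = 1·log(0.00233) − log Q = -2.6326 − (-0.4392) = -2.1934; [Ni²⁺] = 10^(-2.1934) ≈ 0.0064 M.

0.0064 M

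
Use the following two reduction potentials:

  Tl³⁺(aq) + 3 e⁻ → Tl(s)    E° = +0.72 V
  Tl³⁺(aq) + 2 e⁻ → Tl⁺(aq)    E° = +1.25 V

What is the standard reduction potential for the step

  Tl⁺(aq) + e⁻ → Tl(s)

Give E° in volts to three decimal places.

-0.340 V

Sequential free energies add, so n₃E°₃ = n₁E°₁ + n₂E°₂.
With n₃ = 3, and the known step contributing 2×(+1.25) V, the unknown satisfies 1·E° = 3×(+0.72) − 2×(+1.25) = -0.340.
E° = -0.340 / 1 = -0.340 V.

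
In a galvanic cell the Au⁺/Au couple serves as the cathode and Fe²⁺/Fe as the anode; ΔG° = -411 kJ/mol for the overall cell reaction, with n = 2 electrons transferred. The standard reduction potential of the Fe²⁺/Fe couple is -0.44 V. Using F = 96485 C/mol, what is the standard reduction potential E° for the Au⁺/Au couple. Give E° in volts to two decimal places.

+1.69 V

E°cell = −ΔG°/(nF) = −(-411×10³)/((2)(96485)) = +2.130 V.
Since Au⁺/Au is the cathode and Fe²⁺/Fe the anode, E°cell = E°(Au⁺/Au) − E°(Fe²⁺/Fe).
So E°(Au⁺/Au) = E°cell + E°(Fe²⁺/Fe) = +2.130 + (-0.44) = +1.69 V.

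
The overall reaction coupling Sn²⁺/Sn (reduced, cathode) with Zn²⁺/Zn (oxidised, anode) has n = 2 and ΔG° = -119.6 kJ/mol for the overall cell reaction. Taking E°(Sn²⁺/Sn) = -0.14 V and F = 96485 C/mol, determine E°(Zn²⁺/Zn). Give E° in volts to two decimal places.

E°cell = −ΔG°/(nF) = −(-119.6×10³)/((2)(96485)) = +0.620 V.
Since Sn²⁺/Sn is the cathode and Zn²⁺/Zn the anode, E°cell = E°(Sn²⁺/Sn) − E°(Zn²⁺/Zn).
So E°(Zn²⁺/Zn) = E°(Sn²⁺/Sn) − E°cell = (-0.14) − (+0.620) = -0.76 V.

-0.76 V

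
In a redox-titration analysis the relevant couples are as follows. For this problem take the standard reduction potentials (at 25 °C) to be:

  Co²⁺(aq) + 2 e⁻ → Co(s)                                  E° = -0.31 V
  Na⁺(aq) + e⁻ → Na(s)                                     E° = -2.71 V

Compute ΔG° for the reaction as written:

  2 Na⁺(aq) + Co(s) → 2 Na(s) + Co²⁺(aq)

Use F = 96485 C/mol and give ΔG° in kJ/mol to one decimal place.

+463.1 kJ/mol

As written, Na⁺/Na is reduced (cathode) and Co²⁺/Co is oxidised (anode), so E°cell = (-2.71) − (-0.31) = -2.40 V.
Balancing electrons gives n = 2.
ΔG° = −nFE° = −(2)(96485)(-2.40) = 463,128 J = +463.1 kJ/mol.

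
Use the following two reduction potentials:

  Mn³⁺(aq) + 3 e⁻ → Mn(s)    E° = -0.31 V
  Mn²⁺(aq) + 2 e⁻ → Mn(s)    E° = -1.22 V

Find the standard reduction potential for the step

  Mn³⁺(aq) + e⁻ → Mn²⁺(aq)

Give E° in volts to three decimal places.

Sequential free energies add, so n₃E°₃ = n₁E°₁ + n₂E°₂.
With n₃ = 3, and the known step contributing 2×(-1.22) V, the unknown satisfies 1·E° = 3×(-0.31) − 2×(-1.22) = +1.510.
E° = +1.510 / 1 = +1.510 V.

+1.510 V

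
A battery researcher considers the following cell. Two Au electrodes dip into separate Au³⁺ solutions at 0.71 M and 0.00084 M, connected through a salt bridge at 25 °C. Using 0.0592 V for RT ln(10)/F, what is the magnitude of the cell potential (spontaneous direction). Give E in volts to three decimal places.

+0.058 V

For a concentration cell E°cell = 0. The 0.71 M side is the cathode (reduction is favoured where [Au³⁺] is higher).
With n = 3, E = −(0.0592/3) log([Au³⁺]ₐₙ/[Au³⁺]꜀ₐₜ) = −(0.0592/3) log(0.00084/0.71) = −(0.0592/3)(-2.927) = +0.058 V.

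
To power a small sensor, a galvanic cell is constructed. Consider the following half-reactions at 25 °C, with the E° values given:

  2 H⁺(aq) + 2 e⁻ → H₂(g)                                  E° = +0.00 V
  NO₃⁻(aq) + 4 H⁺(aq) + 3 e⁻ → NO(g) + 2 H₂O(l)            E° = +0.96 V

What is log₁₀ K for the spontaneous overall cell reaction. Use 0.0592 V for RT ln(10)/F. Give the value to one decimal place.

Cathode: NO₃⁻/NO; anode: H⁺/H₂. E°cell = +0.96 V, n = 6.
log K = nE°cell / 0.0592 = (6)(+0.96) / 0.0592 = 97.3.

97.3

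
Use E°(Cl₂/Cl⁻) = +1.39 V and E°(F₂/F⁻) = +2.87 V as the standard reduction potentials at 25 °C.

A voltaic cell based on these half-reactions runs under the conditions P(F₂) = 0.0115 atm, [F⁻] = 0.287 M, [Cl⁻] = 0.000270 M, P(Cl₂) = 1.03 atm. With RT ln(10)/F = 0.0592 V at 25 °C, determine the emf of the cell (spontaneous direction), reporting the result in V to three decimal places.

+1.243 V

F₂/F⁻ is the cathode (higher E°), Cl₂/Cl⁻ the anode: E°cell = +2.87 − (+1.39) = +1.48 V, n = 2.
Overall: F₂(g) + 2 Cl⁻(aq) → 2 F⁻(aq) + Cl₂(g)
Q = [F⁻]^2·P(Cl₂) / (P(F₂)·[Cl⁻]^2); log Q = 8.005.
E = E° − (0.0592/n) log Q = +1.48 − (0.0592/2)(8.005) = +1.243 V.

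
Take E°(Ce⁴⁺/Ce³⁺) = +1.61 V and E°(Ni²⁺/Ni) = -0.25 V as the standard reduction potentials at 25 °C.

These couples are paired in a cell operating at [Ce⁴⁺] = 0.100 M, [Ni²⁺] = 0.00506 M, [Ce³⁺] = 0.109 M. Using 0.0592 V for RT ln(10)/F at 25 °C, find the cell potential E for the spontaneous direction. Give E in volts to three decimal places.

Ce⁴⁺/Ce³⁺ is the cathode (higher E°), Ni²⁺/Ni the anode: E°cell = +1.61 − (-0.25) = +1.86 V, n = 2.
Overall: 2 Ce⁴⁺(aq) + Ni(s) → 2 Ce³⁺(aq) + Ni²⁺(aq)
Q = [Ce³⁺]^2·[Ni²⁺] / ([Ce⁴⁺]^2); log Q = -2.221.
E = E° − (0.0592/n) log Q = +1.86 − (0.0592/2)(-2.221) = +1.926 V.

+1.926 V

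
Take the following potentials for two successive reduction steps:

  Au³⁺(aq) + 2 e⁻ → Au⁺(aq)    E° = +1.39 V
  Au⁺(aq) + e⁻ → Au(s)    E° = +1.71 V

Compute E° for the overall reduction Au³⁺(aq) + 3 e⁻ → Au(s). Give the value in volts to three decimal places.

+1.497 V

Standard free energies of sequential steps add: ΔG°₃ = ΔG°₁ + ΔG°₂, so n₃E°₃ = n₁E°₁ + n₂E°₂.
E°₃ = (2×+1.39 + 1×+1.71) / 3 = (+4.490) / 3 = +1.497 V.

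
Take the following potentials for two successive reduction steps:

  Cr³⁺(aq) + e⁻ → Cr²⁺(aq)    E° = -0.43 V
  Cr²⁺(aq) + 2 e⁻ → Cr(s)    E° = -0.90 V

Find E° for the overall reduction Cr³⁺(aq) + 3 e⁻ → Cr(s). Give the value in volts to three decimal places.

-0.743 V

Since ΔG° = −nFE° is additive over sequential reductions, n₃E°₃ = n₁E°₁ + n₂E°₂.
E°₃ = (1×-0.43 + 2×-0.90) / 3 = (-2.230) / 3 = -0.743 V.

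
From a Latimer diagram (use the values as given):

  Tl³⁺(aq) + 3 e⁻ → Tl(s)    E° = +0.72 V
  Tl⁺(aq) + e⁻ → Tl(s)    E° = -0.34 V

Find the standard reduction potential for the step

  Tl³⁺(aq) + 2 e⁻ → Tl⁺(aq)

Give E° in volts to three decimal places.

+1.250 V

Sequential free energies add, so n₃E°₃ = n₁E°₁ + n₂E°₂.
With n₃ = 3, and the known step contributing 1×(-0.34) V, the unknown satisfies 2·E° = 3×(+0.72) − 1×(-0.34) = +2.500.
E° = +2.500 / 2 = +1.250 V.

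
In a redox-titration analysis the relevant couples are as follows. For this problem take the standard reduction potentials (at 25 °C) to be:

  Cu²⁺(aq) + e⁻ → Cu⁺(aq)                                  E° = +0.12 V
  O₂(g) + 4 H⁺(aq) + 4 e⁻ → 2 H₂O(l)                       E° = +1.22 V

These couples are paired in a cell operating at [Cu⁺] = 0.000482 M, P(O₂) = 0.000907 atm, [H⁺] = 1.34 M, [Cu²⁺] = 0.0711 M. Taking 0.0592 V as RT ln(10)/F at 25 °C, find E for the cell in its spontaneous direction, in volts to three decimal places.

O₂/H₂O is the cathode (higher E°), Cu²⁺/Cu⁺ the anode: E°cell = +1.22 − (+0.12) = +1.10 V, n = 4.
Overall: O₂(g) + 4 H⁺(aq) + 4 Cu⁺(aq) → 2 H₂O(l) + 4 Cu²⁺(aq)
Q = [Cu²⁺]^4 / (P(O₂)·[H⁺]^4·[Cu⁺]^4); log Q = 11.209.
E = E° − (0.0592/n) log Q = +1.10 − (0.0592/4)(11.209) = +0.934 V.

+0.934 V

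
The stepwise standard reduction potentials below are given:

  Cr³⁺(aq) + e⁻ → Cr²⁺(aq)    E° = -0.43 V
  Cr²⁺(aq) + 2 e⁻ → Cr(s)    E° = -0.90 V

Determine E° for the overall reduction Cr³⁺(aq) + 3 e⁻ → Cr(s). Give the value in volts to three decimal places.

-0.743 V

Since ΔG° = −nFE° is additive over sequential reductions, n₃E°₃ = n₁E°₁ + n₂E°₂.
E°₃ = (1×-0.43 + 2×-0.90) / 3 = (-2.230) / 3 = -0.743 V.
Simply averaging or adding the two E° values would be wrong; the electron-weighted sum is required.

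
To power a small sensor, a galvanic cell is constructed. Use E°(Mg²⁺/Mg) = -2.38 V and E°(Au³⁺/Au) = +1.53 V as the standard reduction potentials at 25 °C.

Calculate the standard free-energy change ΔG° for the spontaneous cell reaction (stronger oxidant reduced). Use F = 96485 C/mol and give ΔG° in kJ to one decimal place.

-2263.5 kJ

Au³⁺/Au (E° = +1.53 V) is the cathode; Mg²⁺/Mg (E° = -2.38 V) is the anode, so E°cell = +3.91 V.
Balancing electrons gives n = 6 (lcm of 3 and 2).
ΔG° = −nFE° = −(6)(96485)(+3.91) = -2,263,538 J = -2263.5 kJ.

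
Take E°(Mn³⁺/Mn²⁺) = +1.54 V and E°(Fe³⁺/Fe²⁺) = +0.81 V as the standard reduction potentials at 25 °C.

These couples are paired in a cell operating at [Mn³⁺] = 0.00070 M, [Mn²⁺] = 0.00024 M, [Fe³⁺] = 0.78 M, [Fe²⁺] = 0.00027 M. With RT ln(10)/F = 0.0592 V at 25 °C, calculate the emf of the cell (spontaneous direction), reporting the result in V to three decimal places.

Mn³⁺/Mn²⁺ is the cathode (higher E°), Fe³⁺/Fe²⁺ the anode: E°cell = +1.54 − (+0.81) = +0.73 V, n = 1.
Overall: Mn³⁺(aq) + Fe²⁺(aq) → Mn²⁺(aq) + Fe³⁺(aq)
Q = [Mn²⁺]·[Fe³⁺] / ([Mn³⁺]·[Fe²⁺]); log Q = 2.996.
E = E° − (0.0592/n) log Q = +0.73 − (0.0592/1)(2.996) = +0.553 V.

+0.553 V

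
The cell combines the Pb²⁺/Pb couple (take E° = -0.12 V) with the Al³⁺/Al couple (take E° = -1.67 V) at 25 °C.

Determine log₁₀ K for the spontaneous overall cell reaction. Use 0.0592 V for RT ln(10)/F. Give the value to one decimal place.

Cathode: Pb²⁺/Pb; anode: Al³⁺/Al. E°cell = +1.55 V, n = 6.
log K = nE°cell / 0.0592 = (6)(+1.55) / 0.0592 = 157.1.

157.1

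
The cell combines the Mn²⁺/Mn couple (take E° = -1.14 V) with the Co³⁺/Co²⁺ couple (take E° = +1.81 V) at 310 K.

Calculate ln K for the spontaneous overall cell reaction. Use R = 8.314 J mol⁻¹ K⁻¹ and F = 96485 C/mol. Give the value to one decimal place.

220.9

Cathode: Co³⁺/Co²⁺; anode: Mn²⁺/Mn. E°cell = (+1.81) − (-1.14) = +2.95 V, with n = 2.
ΔG° = −nFE° = −RT ln K, so ln K = nFE°/(RT) = (2)(96485)(+2.95) / ((8.314)(310)) = 220.872.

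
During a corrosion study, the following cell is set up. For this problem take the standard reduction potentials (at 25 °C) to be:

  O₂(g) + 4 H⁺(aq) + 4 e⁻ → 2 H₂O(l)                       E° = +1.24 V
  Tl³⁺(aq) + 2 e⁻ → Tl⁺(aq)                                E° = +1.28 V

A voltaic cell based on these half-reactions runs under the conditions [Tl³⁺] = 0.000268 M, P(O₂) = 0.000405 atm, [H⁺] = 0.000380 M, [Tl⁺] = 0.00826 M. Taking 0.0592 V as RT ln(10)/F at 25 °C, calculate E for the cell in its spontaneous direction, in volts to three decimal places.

+0.249 V

Tl³⁺/Tl⁺ is the cathode (higher E°), O₂/H₂O the anode: E°cell = +1.28 − (+1.24) = +0.04 V, n = 4.
Overall: 2 Tl³⁺(aq) + 2 H₂O(l) → 2 Tl⁺(aq) + O₂(g) + 4 H⁺(aq)
Q = [Tl⁺]^2·P(O₂)·[H⁺]^4 / ([Tl³⁺]^2); log Q = -14.096.
E = E° − (0.0592/n) log Q = +0.04 − (0.0592/4)(-14.096) = +0.249 V.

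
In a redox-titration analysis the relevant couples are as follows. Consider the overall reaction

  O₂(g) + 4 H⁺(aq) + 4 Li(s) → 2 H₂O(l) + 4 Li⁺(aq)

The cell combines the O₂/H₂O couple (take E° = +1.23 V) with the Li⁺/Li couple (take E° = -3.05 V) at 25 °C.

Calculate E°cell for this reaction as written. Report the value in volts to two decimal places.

+4.28 V

The O₂/H₂O couple has the higher reduction potential, so it is the cathode; Li⁺/Li is oxidised at the anode.
E°cell = E°(cathode) − E°(anode) = (+1.23) − (-3.05) = +4.28 V.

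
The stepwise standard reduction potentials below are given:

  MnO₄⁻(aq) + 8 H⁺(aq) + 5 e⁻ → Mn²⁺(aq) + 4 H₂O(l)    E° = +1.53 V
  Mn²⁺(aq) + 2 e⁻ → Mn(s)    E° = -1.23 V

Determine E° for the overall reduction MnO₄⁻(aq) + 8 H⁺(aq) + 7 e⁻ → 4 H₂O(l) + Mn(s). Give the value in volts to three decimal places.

+0.741 V

Adding the free-energy changes (−nFE°) of the two steps gives −n₃FE°₃ = −n₁FE°₁ − n₂FE°₂.
E°₃ = (5×+1.53 + 2×-1.23) / 7 = (+5.190) / 7 = +0.741 V.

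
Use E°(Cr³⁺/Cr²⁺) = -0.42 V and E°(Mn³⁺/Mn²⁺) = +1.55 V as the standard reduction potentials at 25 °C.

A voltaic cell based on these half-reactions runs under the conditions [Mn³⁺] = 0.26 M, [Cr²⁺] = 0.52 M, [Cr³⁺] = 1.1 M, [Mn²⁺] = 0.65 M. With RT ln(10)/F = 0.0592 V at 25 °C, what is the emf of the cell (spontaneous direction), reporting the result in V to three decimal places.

Mn³⁺/Mn²⁺ is the cathode (higher E°), Cr³⁺/Cr²⁺ the anode: E°cell = +1.55 − (-0.42) = +1.97 V, n = 1.
Overall: Mn³⁺(aq) + Cr²⁺(aq) → Mn²⁺(aq) + Cr³⁺(aq)
Q = [Mn²⁺]·[Cr³⁺] / ([Mn³⁺]·[Cr²⁺]); log Q = 0.723.
E = E° − (0.0592/n) log Q = +1.97 − (0.0592/1)(0.723) = +1.927 V.

+1.927 V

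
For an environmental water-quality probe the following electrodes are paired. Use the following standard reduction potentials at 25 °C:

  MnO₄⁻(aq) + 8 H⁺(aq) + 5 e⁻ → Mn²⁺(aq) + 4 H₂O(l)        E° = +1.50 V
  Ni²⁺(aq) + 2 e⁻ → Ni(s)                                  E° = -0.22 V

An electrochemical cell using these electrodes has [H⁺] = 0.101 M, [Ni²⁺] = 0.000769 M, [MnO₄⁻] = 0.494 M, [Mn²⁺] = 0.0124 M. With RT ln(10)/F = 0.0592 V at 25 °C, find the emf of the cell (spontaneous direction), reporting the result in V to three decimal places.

MnO₄⁻/Mn²⁺ is the cathode (higher E°), Ni²⁺/Ni the anode: E°cell = +1.50 − (-0.22) = +1.72 V, n = 10.
Overall: 2 MnO₄⁻(aq) + 16 H⁺(aq) + 5 Ni(s) → 2 Mn²⁺(aq) + 8 H₂O(l) + 5 Ni²⁺(aq)
Q = [Mn²⁺]^2·[Ni²⁺]^5 / ([MnO₄⁻]^2·[H⁺]^16); log Q = -2.840.
E = E° − (0.0592/n) log Q = +1.72 − (0.0592/10)(-2.840) = +1.737 V.

+1.737 V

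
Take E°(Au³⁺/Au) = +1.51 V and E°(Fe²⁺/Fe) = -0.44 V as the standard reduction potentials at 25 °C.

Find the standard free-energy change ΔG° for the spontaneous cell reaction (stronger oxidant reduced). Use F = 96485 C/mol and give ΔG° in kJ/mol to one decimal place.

Au³⁺/Au (E° = +1.51 V) is the cathode; Fe²⁺/Fe (E° = -0.44 V) is the anode, so E°cell = +1.95 V.
Balancing electrons gives n = 6 (lcm of 3 and 2).
ΔG° = −nFE° = −(6)(96485)(+1.95) = -1,128,874 J = -1128.9 kJ/mol.

-1128.9 kJ/mol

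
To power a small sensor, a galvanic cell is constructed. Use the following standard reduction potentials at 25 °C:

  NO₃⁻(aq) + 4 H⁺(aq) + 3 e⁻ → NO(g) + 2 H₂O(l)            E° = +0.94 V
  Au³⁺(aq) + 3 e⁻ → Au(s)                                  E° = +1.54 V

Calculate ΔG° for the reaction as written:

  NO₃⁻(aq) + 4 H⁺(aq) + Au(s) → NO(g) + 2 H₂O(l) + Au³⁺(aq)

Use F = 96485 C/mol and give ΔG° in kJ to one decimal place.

+173.7 kJ

As written, NO₃⁻/NO is reduced (cathode) and Au³⁺/Au is oxidised (anode), so E°cell = (+0.94) − (+1.54) = -0.60 V.
Balancing electrons gives n = 3.
ΔG° = −nFE° = −(3)(96485)(-0.60) = 173,673 J = +173.7 kJ.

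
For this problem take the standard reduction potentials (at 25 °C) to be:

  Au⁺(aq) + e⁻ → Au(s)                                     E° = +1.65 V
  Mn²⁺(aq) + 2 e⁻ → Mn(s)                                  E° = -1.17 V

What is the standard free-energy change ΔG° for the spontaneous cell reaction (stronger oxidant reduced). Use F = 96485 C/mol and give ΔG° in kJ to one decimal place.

-544.2 kJ

Au⁺/Au (E° = +1.65 V) is the cathode; Mn²⁺/Mn (E° = -1.17 V) is the anode, so E°cell = +2.82 V.
Balancing electrons gives n = 2 (lcm of 1 and 2).
ΔG° = −nFE° = −(2)(96485)(+2.82) = -544,175 J = -544.2 kJ.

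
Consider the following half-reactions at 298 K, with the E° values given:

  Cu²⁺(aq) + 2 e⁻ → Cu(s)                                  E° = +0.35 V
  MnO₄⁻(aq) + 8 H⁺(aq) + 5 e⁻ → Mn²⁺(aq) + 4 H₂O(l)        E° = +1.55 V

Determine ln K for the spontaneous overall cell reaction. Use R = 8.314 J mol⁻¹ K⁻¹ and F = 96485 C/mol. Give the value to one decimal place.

467.3

Cathode: MnO₄⁻/Mn²⁺; anode: Cu²⁺/Cu. E°cell = (+1.55) − (+0.35) = +1.20 V, with n = 10.
ΔG° = −nFE° = −RT ln K, so ln K = nFE°/(RT) = (10)(96485)(+1.20) / ((8.314)(298)) = 467.320.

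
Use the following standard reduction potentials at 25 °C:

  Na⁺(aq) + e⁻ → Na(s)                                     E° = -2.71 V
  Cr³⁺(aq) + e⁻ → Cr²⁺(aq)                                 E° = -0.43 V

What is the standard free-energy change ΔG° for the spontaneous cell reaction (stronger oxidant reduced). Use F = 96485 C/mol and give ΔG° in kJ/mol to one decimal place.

-220.0 kJ/mol

Cr³⁺/Cr²⁺ (E° = -0.43 V) is the cathode; Na⁺/Na (E° = -2.71 V) is the anode, so E°cell = +2.28 V.
Balancing electrons gives n = 1 (lcm of 1 and 1).
ΔG° = −nFE° = −(1)(96485)(+2.28) = -219,986 J = -220.0 kJ/mol.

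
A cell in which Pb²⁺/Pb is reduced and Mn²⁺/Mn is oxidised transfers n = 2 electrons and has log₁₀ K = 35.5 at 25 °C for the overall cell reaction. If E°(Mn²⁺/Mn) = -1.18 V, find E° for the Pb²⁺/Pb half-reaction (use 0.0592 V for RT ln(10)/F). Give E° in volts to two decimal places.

E°cell = (0.0592/n)·log K = (0.0592/2)(35.5) = +1.051 V.
Since Pb²⁺/Pb is the cathode and Mn²⁺/Mn the anode, E°cell = E°(Pb²⁺/Pb) − E°(Mn²⁺/Mn).
So E°(Pb²⁺/Pb) = E°cell + E°(Mn²⁺/Mn) = +1.051 + (-1.18) = -0.13 V.

-0.13 V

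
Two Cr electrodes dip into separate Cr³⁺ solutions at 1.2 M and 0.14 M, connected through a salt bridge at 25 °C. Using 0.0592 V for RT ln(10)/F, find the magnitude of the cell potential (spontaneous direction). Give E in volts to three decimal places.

For a concentration cell E°cell = 0. The 1.2 M side is the cathode (reduction is favoured where [Cr³⁺] is higher).
With n = 3, E = −(0.0592/3) log([Cr³⁺]ₐₙ/[Cr³⁺]꜀ₐₜ) = −(0.0592/3) log(0.14/1.2) = −(0.0592/3)(-0.933) = +0.018 V.

+0.018 V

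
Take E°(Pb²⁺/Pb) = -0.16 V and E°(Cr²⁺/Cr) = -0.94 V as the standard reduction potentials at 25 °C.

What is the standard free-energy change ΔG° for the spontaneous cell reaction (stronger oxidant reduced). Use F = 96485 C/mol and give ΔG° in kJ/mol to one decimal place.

-150.5 kJ/mol

Pb²⁺/Pb (E° = -0.16 V) is the cathode; Cr²⁺/Cr (E° = -0.94 V) is the anode, so E°cell = +0.78 V.
Balancing electrons gives n = 2 (lcm of 2 and 2).
ΔG° = −nFE° = −(2)(96485)(+0.78) = -150,517 J = -150.5 kJ/mol.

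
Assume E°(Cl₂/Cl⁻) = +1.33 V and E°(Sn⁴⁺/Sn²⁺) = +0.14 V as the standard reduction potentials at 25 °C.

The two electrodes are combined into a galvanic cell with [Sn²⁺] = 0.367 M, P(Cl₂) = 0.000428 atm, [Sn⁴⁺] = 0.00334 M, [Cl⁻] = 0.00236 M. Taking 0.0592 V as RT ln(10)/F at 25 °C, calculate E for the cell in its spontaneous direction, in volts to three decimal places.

+1.306 V

Cl₂/Cl⁻ is the cathode (higher E°), Sn⁴⁺/Sn²⁺ the anode: E°cell = +1.33 − (+0.14) = +1.19 V, n = 2.
Overall: Cl₂(g) + Sn²⁺(aq) → 2 Cl⁻(aq) + Sn⁴⁺(aq)
Q = [Cl⁻]^2·[Sn⁴⁺] / (P(Cl₂)·[Sn²⁺]); log Q = -3.927.
E = E° − (0.0592/n) log Q = +1.19 − (0.0592/2)(-3.927) = +1.306 V.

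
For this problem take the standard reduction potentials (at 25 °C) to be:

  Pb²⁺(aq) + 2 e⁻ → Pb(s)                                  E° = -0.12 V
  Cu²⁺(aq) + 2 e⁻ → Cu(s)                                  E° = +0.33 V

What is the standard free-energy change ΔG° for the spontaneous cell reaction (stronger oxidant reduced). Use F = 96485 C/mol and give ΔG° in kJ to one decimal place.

Cu²⁺/Cu (E° = +0.33 V) is the cathode; Pb²⁺/Pb (E° = -0.12 V) is the anode, so E°cell = +0.45 V.
Balancing electrons gives n = 2 (lcm of 2 and 2).
ΔG° = −nFE° = −(2)(96485)(+0.45) = -86,836 J = -86.8 kJ.

-86.8 kJ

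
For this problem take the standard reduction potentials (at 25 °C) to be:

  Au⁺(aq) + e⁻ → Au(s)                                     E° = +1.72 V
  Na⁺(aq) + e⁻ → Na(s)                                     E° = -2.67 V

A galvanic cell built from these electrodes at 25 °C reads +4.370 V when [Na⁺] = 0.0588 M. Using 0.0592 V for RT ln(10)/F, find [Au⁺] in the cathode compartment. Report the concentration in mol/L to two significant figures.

Au⁺/Au is the cathode, Na⁺/Na the anode: E°cell = +4.39 V, n = 1.
Overall reaction: Au⁺(aq) + Na(s) → Au(s) + Na⁺(aq); Q = [Na⁺]^1/[Au⁺]^1.
From E = E° − (0.0592/n) log Q: log Q = (E° − E)·n/0.0592 = (+4.39 − (+4.370))·1/0.0592 = 0.3378.
So 1·log[Au⁺] = 1·log(0.0588) − log Q = -1.2306 − (0.3378) = -1.5684; [Au⁺] = 10^(-1.5684) ≈ 0.027 M.

0.027 M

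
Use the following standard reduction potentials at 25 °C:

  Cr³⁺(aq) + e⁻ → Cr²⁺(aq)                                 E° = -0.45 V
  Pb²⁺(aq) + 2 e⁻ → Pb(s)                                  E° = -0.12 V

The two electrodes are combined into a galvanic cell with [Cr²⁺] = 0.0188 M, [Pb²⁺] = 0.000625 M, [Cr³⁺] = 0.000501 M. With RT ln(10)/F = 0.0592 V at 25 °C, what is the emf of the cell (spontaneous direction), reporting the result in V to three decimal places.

+0.328 V

Pb²⁺/Pb is the cathode (higher E°), Cr³⁺/Cr²⁺ the anode: E°cell = -0.12 − (-0.45) = +0.33 V, n = 2.
Overall: Pb²⁺(aq) + 2 Cr²⁺(aq) → Pb(s) + 2 Cr³⁺(aq)
Q = [Cr³⁺]^2 / ([Pb²⁺]·[Cr²⁺]^2); log Q = 0.055.
E = E° − (0.0592/n) log Q = +0.33 − (0.0592/2)(0.055) = +0.328 V.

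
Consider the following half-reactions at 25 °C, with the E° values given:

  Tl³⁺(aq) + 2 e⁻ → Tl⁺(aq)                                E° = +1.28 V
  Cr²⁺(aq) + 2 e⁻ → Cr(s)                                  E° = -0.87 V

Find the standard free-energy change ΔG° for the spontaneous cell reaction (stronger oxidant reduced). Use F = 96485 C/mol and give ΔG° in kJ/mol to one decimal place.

-414.9 kJ/mol

Tl³⁺/Tl⁺ (E° = +1.28 V) is the cathode; Cr²⁺/Cr (E° = -0.87 V) is the anode, so E°cell = +2.15 V.
Balancing electrons gives n = 2 (lcm of 2 and 2).
ΔG° = −nFE° = −(2)(96485)(+2.15) = -414,886 J = -414.9 kJ/mol.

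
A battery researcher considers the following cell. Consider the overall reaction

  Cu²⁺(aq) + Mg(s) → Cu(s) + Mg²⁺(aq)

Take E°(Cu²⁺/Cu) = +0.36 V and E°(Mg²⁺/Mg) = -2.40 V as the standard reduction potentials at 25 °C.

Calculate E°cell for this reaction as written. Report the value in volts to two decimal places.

+2.76 V

The Cu²⁺/Cu couple has the higher reduction potential, so it is the cathode; Mg²⁺/Mg is oxidised at the anode.
E°cell = E°(cathode) − E°(anode) = (+0.36) − (-2.40) = +2.76 V.
Since E°cell > 0, the reaction is spontaneous under standard conditions.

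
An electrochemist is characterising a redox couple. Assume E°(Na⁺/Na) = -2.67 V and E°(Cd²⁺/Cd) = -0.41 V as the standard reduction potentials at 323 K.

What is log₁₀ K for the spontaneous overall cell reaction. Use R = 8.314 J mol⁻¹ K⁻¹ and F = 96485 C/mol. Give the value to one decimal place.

70.5

Cathode: Cd²⁺/Cd; anode: Na⁺/Na. E°cell = (-0.41) − (-2.67) = +2.26 V, with n = 2.
ΔG° = −nFE° = −RT ln K, so ln K = nFE°/(RT) = (2)(96485)(+2.26) / ((8.314)(323)) = 162.400.
log₁₀ K = 162.400 / ln 10 = 70.5.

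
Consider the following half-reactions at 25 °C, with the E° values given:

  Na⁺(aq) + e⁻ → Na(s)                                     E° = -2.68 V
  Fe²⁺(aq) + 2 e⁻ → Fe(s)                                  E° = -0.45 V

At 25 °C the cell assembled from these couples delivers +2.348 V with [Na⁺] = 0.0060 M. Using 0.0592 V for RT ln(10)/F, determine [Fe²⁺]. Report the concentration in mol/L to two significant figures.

0.35 M

Fe²⁺/Fe is the cathode, Na⁺/Na the anode: E°cell = +2.23 V, n = 2.
Overall reaction: Fe²⁺(aq) + 2 Na(s) → Fe(s) + 2 Na⁺(aq); Q = [Na⁺]^2/[Fe²⁺]^1.
From E = E° − (0.0592/n) log Q: log Q = (E° − E)·n/0.0592 = (+2.23 − (+2.348))·2/0.0592 = -3.9865.
So 1·log[Fe²⁺] = 2·log(0.006) − log Q = -4.4437 − (-3.9865) = -0.4572; [Fe²⁺] = 10^(-0.4572) ≈ 0.35 M.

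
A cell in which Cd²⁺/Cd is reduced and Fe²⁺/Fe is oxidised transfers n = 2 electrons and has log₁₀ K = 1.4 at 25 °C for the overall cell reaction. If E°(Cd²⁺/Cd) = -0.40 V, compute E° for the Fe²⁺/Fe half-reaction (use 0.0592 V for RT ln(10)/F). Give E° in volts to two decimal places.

-0.44 V

E°cell = (0.0592/n)·log K = (0.0592/2)(1.4) = +0.041 V.
Since Cd²⁺/Cd is the cathode and Fe²⁺/Fe the anode, E°cell = E°(Cd²⁺/Cd) − E°(Fe²⁺/Fe).
So E°(Fe²⁺/Fe) = E°(Cd²⁺/Cd) − E°cell = (-0.40) − (+0.041) = -0.44 V.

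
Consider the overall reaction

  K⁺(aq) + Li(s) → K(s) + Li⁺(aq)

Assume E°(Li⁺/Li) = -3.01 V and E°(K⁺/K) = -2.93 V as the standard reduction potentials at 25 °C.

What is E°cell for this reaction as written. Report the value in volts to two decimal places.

The K⁺/K couple has the higher reduction potential, so it is the cathode; Li⁺/Li is oxidised at the anode.
E°cell = E°(cathode) − E°(anode) = (-2.93) − (-3.01) = +0.08 V.
Since E°cell > 0, the reaction is spontaneous under standard conditions.

+0.08 V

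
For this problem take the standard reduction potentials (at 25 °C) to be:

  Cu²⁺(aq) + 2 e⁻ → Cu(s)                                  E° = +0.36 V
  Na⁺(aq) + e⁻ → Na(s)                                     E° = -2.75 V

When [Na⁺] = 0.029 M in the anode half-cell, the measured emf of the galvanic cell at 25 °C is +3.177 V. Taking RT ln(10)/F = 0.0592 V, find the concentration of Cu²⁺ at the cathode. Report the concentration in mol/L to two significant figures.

0.15 M

Cu²⁺/Cu is the cathode, Na⁺/Na the anode: E°cell = +3.11 V, n = 2.
Overall reaction: Cu²⁺(aq) + 2 Na(s) → Cu(s) + 2 Na⁺(aq); Q = [Na⁺]^2/[Cu²⁺]^1.
From E = E° − (0.0592/n) log Q: log Q = (E° − E)·n/0.0592 = (+3.11 − (+3.177))·2/0.0592 = -2.2635.
So 1·log[Cu²⁺] = 2·log(0.029) − log Q = -3.0752 − (-2.2635) = -0.8117; [Cu²⁺] = 10^(-0.8117) ≈ 0.15 M.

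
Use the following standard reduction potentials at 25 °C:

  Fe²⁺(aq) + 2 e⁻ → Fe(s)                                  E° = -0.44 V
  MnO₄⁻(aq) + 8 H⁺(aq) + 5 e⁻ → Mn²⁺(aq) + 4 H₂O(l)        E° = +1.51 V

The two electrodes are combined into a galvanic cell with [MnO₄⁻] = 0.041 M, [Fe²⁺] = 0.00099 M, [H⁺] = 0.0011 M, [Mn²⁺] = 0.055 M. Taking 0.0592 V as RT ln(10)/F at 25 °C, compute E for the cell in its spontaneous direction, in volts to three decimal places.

+1.757 V

MnO₄⁻/Mn²⁺ is the cathode (higher E°), Fe²⁺/Fe the anode: E°cell = +1.51 − (-0.44) = +1.95 V, n = 10.
Overall: 2 MnO₄⁻(aq) + 16 H⁺(aq) + 5 Fe(s) → 2 Mn²⁺(aq) + 8 H₂O(l) + 5 Fe²⁺(aq)
Q = [Mn²⁺]^2·[Fe²⁺]^5 / ([MnO₄⁻]^2·[H⁺]^16); log Q = 32.571.
E = E° − (0.0592/n) log Q = +1.95 − (0.0592/10)(32.571) = +1.757 V.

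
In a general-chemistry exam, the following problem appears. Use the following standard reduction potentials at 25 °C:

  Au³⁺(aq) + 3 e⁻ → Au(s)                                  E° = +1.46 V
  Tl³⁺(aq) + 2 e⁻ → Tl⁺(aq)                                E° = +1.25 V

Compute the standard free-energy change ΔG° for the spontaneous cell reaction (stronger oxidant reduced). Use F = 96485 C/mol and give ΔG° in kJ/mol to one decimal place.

-121.6 kJ/mol

Au³⁺/Au (E° = +1.46 V) is the cathode; Tl³⁺/Tl⁺ (E° = +1.25 V) is the anode, so E°cell = +0.21 V.
Balancing electrons gives n = 6 (lcm of 3 and 2).
ΔG° = −nFE° = −(6)(96485)(+0.21) = -121,571 J = -121.6 kJ/mol.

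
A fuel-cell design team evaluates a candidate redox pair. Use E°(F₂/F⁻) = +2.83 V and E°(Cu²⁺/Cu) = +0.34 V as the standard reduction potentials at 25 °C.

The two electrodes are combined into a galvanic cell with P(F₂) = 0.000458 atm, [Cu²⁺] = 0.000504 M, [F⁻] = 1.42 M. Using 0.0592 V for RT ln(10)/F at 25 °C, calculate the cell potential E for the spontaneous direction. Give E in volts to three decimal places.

+2.480 V

F₂/F⁻ is the cathode (higher E°), Cu²⁺/Cu the anode: E°cell = +2.83 − (+0.34) = +2.49 V, n = 2.
Overall: F₂(g) + Cu(s) → 2 F⁻(aq) + Cu²⁺(aq)
Q = [F⁻]^2·[Cu²⁺] / (P(F₂)); log Q = 0.346.
E = E° − (0.0592/n) log Q = +2.49 − (0.0592/2)(0.346) = +2.480 V.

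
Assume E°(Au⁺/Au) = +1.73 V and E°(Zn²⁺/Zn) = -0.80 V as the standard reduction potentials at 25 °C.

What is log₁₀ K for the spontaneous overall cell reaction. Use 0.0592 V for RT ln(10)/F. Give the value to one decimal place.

Cathode: Au⁺/Au; anode: Zn²⁺/Zn. E°cell = +2.53 V, n = 2.
log K = nE°cell / 0.0592 = (2)(+2.53) / 0.0592 = 85.5.

85.5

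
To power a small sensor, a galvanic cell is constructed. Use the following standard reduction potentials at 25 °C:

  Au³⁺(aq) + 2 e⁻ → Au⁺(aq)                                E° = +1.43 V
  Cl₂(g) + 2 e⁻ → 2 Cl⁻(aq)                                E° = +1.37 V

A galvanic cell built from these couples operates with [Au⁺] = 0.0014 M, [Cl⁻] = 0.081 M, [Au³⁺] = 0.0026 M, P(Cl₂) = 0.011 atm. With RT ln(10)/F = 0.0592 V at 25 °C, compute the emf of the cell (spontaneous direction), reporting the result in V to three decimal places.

+0.061 V

Au³⁺/Au⁺ is the cathode (higher E°), Cl₂/Cl⁻ the anode: E°cell = +1.43 − (+1.37) = +0.06 V, n = 2.
Overall: Au³⁺(aq) + 2 Cl⁻(aq) → Au⁺(aq) + Cl₂(g)
Q = [Au⁺]·P(Cl₂) / ([Au³⁺]·[Cl⁻]^2); log Q = -0.044.
E = E° − (0.0592/n) log Q = +0.06 − (0.0592/2)(-0.044) = +0.061 V.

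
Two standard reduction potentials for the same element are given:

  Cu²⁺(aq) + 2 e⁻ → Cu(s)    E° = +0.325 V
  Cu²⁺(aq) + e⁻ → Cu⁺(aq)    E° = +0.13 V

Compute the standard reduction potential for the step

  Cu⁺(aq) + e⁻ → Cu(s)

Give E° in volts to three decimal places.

Sequential free energies add, so n₃E°₃ = n₁E°₁ + n₂E°₂.
With n₃ = 2, and the known step contributing 1×(+0.13) V, the unknown satisfies 1·E° = 2×(+0.325) − 1×(+0.13) = +0.520.
E° = +0.520 / 1 = +0.520 V.

+0.520 V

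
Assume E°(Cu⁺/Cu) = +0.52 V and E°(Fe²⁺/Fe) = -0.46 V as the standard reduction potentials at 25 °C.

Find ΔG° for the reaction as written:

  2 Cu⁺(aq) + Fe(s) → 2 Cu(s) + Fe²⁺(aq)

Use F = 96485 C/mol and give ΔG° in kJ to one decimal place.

-189.1 kJ

As written, Cu⁺/Cu is reduced (cathode) and Fe²⁺/Fe is oxidised (anode), so E°cell = (+0.52) − (-0.46) = +0.98 V.
Balancing electrons gives n = 2.
ΔG° = −nFE° = −(2)(96485)(+0.98) = -189,111 J = -189.1 kJ.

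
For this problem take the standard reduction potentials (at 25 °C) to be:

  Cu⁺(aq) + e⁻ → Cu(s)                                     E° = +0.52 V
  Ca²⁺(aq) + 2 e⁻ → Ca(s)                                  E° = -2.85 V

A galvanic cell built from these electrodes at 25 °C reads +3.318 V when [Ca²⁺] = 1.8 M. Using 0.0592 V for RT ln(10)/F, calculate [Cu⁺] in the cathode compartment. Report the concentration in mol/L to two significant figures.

0.18 M

Cu⁺/Cu is the cathode, Ca²⁺/Ca the anode: E°cell = +3.37 V, n = 2.
Overall reaction: 2 Cu⁺(aq) + Ca(s) → 2 Cu(s) + Ca²⁺(aq); Q = [Ca²⁺]^1/[Cu⁺]^2.
From E = E° − (0.0592/n) log Q: log Q = (E° − E)·n/0.0592 = (+3.37 − (+3.318))·2/0.0592 = 1.7568.
So 2·log[Cu⁺] = 1·log(1.8) − log Q = 0.2553 − (1.7568) = -1.5015; log[Cu⁺] = -1.5015 / 2 = -0.7508; [Cu⁺] = 10^(-0.7508) ≈ 0.18 M.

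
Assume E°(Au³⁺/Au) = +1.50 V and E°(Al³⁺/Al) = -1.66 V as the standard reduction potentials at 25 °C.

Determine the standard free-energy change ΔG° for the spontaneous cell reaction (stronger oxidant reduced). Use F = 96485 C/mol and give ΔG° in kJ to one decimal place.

-914.7 kJ

Au³⁺/Au (E° = +1.50 V) is the cathode; Al³⁺/Al (E° = -1.66 V) is the anode, so E°cell = +3.16 V.
Balancing electrons gives n = 3 (lcm of 3 and 3).
ΔG° = −nFE° = −(3)(96485)(+3.16) = -914,678 J = -914.7 kJ.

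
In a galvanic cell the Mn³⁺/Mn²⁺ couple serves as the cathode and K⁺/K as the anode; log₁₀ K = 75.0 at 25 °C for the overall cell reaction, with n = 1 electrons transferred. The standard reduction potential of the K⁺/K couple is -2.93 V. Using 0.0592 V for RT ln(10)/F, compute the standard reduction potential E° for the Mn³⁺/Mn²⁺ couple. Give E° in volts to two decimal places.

+1.51 V

E°cell = (0.0592/n)·log K = (0.0592/1)(75.0) = +4.440 V.
Since Mn³⁺/Mn²⁺ is the cathode and K⁺/K the anode, E°cell = E°(Mn³⁺/Mn²⁺) − E°(K⁺/K).
So E°(Mn³⁺/Mn²⁺) = E°cell + E°(K⁺/K) = +4.440 + (-2.93) = +1.51 V.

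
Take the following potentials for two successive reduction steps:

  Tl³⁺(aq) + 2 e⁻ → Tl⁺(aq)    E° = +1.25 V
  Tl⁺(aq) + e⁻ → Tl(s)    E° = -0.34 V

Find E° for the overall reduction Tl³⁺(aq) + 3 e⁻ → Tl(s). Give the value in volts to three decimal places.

Since ΔG° = −nFE° is additive over sequential reductions, n₃E°₃ = n₁E°₁ + n₂E°₂.
E°₃ = (2×+1.25 + 1×-0.34) / 3 = (+2.160) / 3 = +0.720 V.

+0.720 V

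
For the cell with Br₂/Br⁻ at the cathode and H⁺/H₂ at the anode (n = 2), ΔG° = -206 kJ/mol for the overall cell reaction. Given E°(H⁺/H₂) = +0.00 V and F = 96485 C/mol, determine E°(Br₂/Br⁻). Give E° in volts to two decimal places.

+1.07 V

E°cell = −ΔG°/(nF) = −(-206×10³)/((2)(96485)) = +1.068 V.
Since Br₂/Br⁻ is the cathode and H⁺/H₂ the anode, E°cell = E°(Br₂/Br⁻) − E°(H⁺/H₂).
So E°(Br₂/Br⁻) = E°cell + E°(H⁺/H₂) = +1.068 + (+0.00) = +1.07 V.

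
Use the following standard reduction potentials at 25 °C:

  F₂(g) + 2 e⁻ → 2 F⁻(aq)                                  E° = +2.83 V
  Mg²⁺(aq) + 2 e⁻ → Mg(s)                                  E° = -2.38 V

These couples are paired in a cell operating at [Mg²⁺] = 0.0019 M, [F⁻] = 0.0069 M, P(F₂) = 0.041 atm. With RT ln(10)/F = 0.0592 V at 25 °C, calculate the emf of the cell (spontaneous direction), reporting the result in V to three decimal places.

+5.377 V

F₂/F⁻ is the cathode (higher E°), Mg²⁺/Mg the anode: E°cell = +2.83 − (-2.38) = +5.21 V, n = 2.
Overall: F₂(g) + Mg(s) → 2 F⁻(aq) + Mg²⁺(aq)
Q = [F⁻]^2·[Mg²⁺] / (P(F₂)); log Q = -5.656.
E = E° − (0.0592/n) log Q = +5.21 − (0.0592/2)(-5.656) = +5.377 V.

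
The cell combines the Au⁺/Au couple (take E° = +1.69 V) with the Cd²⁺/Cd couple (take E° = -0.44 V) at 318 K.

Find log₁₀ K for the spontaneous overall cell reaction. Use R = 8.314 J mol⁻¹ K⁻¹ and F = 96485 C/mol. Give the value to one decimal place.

Cathode: Au⁺/Au; anode: Cd²⁺/Cd. E°cell = (+1.69) − (-0.44) = +2.13 V, with n = 2.
ΔG° = −nFE° = −RT ln K, so ln K = nFE°/(RT) = (2)(96485)(+2.13) / ((8.314)(318)) = 155.465.
log₁₀ K = 155.465 / ln 10 = 67.5.

67.5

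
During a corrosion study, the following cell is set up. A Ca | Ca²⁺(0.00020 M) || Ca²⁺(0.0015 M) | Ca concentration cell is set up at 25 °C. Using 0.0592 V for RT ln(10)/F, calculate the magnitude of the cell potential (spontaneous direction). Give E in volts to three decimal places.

For a concentration cell E°cell = 0. The 0.0015 M side is the cathode (reduction is favoured where [Ca²⁺] is higher).
With n = 2, E = −(0.0592/2) log([Ca²⁺]ₐₙ/[Ca²⁺]꜀ₐₜ) = −(0.0592/2) log(0.0002/0.0015) = −(0.0592/2)(-0.875) = +0.026 V.

+0.026 V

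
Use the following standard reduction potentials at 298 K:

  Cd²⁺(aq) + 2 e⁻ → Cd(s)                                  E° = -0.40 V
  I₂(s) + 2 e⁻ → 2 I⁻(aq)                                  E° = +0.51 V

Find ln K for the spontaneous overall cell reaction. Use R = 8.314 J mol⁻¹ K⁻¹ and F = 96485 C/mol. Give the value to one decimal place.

Cathode: I₂/I⁻; anode: Cd²⁺/Cd. E°cell = (+0.51) − (-0.40) = +0.91 V, with n = 2.
ΔG° = −nFE° = −RT ln K, so ln K = nFE°/(RT) = (2)(96485)(+0.91) / ((8.314)(298)) = 70.877.

70.9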